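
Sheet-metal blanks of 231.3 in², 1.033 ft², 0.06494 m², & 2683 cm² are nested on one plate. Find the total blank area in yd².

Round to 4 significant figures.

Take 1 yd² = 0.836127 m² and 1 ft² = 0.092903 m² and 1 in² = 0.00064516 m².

0.6918 yd²

231.3 in² × 0.00064516 = 0.149226 m²
1.033 ft² × 0.092903 = 0.0959688 m²
0.06494 m² (already m²)
2683 cm² × 0.0001 = 0.2683 m²
Combined: 0.149226 + 0.0959688 + 0.06494 + 0.2683 = 0.578435 m²
In yd²: 0.578435 / 0.836127 = 0.691803 yd²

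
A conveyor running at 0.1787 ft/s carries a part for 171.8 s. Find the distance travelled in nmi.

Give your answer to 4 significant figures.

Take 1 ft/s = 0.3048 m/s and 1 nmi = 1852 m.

0.005053 nmi

0.1787 ft/s × 0.3048 = 0.0544678 m/s
d = v × t = 0.0544678 m/s × 171.8 s = 9.35757 m
9.35757 m ÷ (1852 m/nmi) = 0.00505268 nmi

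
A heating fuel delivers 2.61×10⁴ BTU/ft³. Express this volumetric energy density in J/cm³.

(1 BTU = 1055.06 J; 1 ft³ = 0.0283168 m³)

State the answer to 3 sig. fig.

2.61×10⁴ BTU/ft³ × 1055.06 J/BTU ÷ 0.0283168 m³/ft³ = 9.72464×10⁸ J/m³
9.72464×10⁸ J/m³ × 10⁻⁶ m³/cm³ = 972.464 J/cm³

972 J/cm³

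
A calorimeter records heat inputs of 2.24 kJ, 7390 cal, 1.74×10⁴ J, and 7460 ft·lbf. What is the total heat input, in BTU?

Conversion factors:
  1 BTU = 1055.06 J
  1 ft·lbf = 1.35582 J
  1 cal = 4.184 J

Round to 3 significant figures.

2.24 kJ × 1000 → 2240 J
7390 cal × 4.184 → 30919.8 J
1.74×10⁴ J (already J)
7460 ft·lbf × 1.35582 → 10114.4 J
Total: 2240 + 30919.8 + 17400 + 10114.4 = 60674.2 J
In BTU: 60674.2 / 1055.06 = 57.5078 BTU

57.5 BTU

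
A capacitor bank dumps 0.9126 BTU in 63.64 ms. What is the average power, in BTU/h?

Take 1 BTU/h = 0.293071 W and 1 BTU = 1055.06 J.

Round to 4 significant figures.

5.162×10⁴ BTU/h

0.9126 BTU × 1055.06 → 962.848 J
63.64 ms × 0.001 → 0.06364 s
P = E / t = 962.848 J / 0.06364 s = 15129.6 W
15129.6 W ÷ (0.293071 W/BTU/h) = 51624.4 BTU/h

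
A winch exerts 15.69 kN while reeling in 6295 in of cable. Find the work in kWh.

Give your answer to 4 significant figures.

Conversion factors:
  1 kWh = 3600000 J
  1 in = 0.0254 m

15.69 kN × 1000 → 15690 N
6295 in × 0.0254 → 159.893 m
W = F × d = 15690 N × 159.893 m = 2.50872×10⁶ J
2.50872×10⁶ J ÷ (3600000 J/kWh) = 0.696867 kWh

0.6969 kWh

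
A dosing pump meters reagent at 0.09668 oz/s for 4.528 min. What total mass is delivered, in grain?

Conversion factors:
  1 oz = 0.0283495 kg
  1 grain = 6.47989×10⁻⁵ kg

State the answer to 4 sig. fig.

1.149×10⁴ grain

0.09668 oz/s → 0.00274083 kg/s
4.528 min → 271.68 s
m = ṁ × t = 0.00274083 × 271.68 = 0.744629 kg
In grain: 0.744629 / 6.47989×10⁻⁵ = 11491.4 grain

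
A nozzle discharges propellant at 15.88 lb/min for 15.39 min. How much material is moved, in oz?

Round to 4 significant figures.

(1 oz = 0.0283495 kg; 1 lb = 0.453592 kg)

15.88 lb/min → 0.120051 kg/s
15.39 min → 923.4 s
m = ṁ × t = 0.120051 × 923.4 = 110.855 kg
In oz: 110.855 / 0.0283495 = 3910.3 oz

3910 oz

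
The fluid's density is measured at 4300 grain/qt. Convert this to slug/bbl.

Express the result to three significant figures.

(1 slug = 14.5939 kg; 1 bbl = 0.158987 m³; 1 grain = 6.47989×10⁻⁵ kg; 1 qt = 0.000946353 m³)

3.21 slug/bbl

4300 grain/qt × 6.47989×10⁻⁵ kg/grain ÷ 0.000946353 m³/qt = 294.431 kg/m³
294.431 kg/m³ ÷ 14.5939 kg/slug × 0.158987 m³/bbl = 3.20755 slug/bbl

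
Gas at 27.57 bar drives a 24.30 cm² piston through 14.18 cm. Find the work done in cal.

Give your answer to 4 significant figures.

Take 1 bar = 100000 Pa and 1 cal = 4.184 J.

27.57 bar → 2.757×10⁶ Pa
24.30 cm² → 0.00243 m²
F = P × A = 2.757×10⁶ × 0.00243 = 6699.51 N
14.18 cm → 0.1418 m
W = F × d = 6699.51 × 0.1418 = 949.991 J
In cal: 949.991 / 4.184 = 227.053 cal

227.1 cal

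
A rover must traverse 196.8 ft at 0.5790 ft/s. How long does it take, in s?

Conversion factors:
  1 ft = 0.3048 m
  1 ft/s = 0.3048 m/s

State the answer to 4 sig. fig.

196.8 ft × 0.3048 = 59.9846 m
0.5790 ft/s × 0.3048 = 0.176479 m/s
t = d / v = 59.9846 m / 0.176479 m/s = 339.897 s

339.9 s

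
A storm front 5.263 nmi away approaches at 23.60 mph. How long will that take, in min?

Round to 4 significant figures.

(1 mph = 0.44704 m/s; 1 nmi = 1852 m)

5.263 nmi × 1852 = 9747.08 m
23.60 mph × 0.44704 = 10.5501 m/s
t = d / v = 9747.08 m / 10.5501 m/s = 923.885 s
923.885 s ÷ (60 s/min) = 15.3981 min

15.40 min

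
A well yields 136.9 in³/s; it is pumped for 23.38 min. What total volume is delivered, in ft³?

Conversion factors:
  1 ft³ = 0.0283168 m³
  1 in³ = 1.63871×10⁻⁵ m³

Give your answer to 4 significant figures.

111.1 ft³

136.9 in³/s → 0.00224339 m³/s
23.38 min → 1402.8 s
V = Q × t = 0.00224339 × 1402.8 = 3.14703 m³
In ft³: 3.14703 / 0.0283168 = 111.136 ft³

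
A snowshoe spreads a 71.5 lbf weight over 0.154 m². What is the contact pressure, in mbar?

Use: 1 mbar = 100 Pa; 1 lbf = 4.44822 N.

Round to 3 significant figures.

71.5 lbf × 4.44822 = 318.048 N
P = F / A = 318.048 N / 0.154 m² = 2065.25 Pa
2065.25 Pa ÷ (100 Pa/mbar) = 20.6525 mbar

20.7 mbar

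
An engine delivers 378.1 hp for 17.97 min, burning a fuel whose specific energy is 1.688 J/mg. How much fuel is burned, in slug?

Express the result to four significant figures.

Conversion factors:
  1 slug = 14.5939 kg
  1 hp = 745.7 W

12.34 slug

378.1 hp → 281949 W
17.97 min → 1078.2 s
E = P × t = 281949 × 1078.2 = 3.03997×10⁸ J
1.688 J/mg → 1.688×10⁶ J/kg
m = E / e_s = 3.03997×10⁸ / 1.688×10⁶ = 180.093 kg
In slug: 180.093 / 14.5939 = 12.3403 slug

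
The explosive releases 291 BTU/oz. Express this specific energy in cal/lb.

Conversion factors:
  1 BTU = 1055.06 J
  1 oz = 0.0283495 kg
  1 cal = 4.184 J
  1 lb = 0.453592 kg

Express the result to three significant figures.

291 BTU/oz × 1055.06 J/BTU ÷ 0.0283495 kg/oz = 1.08299×10⁷ J/kg
1.08299×10⁷ J/kg ÷ 4.184 J/cal × 0.453592 kg/lb = 1.17408×10⁶ cal/lb

1.17×10⁶ cal/lb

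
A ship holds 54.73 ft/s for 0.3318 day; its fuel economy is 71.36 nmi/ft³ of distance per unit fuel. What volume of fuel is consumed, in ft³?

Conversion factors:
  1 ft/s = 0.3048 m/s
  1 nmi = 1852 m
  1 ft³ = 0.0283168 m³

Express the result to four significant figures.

54.73 ft/s → 16.6817 m/s
0.3318 day → 28667.5 s
d = v × t = 16.6817 × 28667.5 = 478223 m
71.36 nmi/ft³ → 4.66715×10⁶ m/m³
V = d / (distance per unit fuel) = 478223 / 4.66715×10⁶ = 0.102466 m³
In ft³: 0.102466 / 0.0283168 = 3.61856 ft³

3.619 ft³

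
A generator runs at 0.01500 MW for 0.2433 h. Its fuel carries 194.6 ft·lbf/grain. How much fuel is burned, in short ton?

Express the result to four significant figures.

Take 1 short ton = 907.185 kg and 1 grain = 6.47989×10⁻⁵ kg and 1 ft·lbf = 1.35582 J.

0.01500 MW → 15000 W
0.2433 h → 875.88 s
E = P × t = 15000 × 875.88 = 1.31382×10⁷ J
194.6 ft·lbf/grain → 4.07171×10⁶ J/kg
m = E / e_s = 1.31382×10⁷ / 4.07171×10⁶ = 3.2267 kg
In short ton: 3.2267 / 907.185 = 0.00355683 short ton

0.003557 short ton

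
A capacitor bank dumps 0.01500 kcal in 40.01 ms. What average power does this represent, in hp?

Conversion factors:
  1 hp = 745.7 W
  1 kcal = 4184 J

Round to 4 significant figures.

2.104 hp

0.01500 kcal × 4184 → 62.76 J
40.01 ms × 0.001 → 0.04001 s
P = E / t = 62.76 J / 0.04001 s = 1568.61 W
1568.61 W ÷ (745.7 W/hp) = 2.10354 hp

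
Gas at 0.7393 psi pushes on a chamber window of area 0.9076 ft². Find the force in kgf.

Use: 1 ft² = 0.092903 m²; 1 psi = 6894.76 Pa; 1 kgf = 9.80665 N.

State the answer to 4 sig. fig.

0.7393 psi × 6894.76 → 5097.3 Pa
0.9076 ft² × 0.092903 → 0.0843188 m²
F = P × A = 5097.3 Pa × 0.0843188 m² = 429.798 N
429.798 N ÷ (9.80665 N/kgf) = 43.8272 kgf

43.83 kgf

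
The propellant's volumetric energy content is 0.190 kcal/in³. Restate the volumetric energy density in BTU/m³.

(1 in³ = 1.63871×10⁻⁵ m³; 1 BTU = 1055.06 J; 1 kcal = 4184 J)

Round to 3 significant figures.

0.190 kcal/in³ × 4184 J/kcal ÷ 1.63871×10⁻⁵ m³/in³ = 4.85113×10⁷ J/m³
4.85113×10⁷ J/m³ ÷ 1055.06 J/BTU = 45979.7 BTU/m³

4.60×10⁴ BTU/m³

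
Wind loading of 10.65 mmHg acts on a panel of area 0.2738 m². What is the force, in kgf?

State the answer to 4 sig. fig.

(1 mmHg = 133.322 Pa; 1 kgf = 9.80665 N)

39.64 kgf

10.65 mmHg × 133.322 = 1419.88 Pa
F = P × A = 1419.88 Pa × 0.2738 m² = 388.763 N
388.763 N ÷ (9.80665 N/kgf) = 39.6428 kgf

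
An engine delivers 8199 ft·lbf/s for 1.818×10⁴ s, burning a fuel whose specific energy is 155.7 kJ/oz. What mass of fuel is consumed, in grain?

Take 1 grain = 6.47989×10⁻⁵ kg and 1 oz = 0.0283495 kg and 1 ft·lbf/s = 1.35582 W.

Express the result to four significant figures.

5.679×10⁵ grain

8199 ft·lbf/s → 11116.4 W
E = P × t = 11116.4 × 18180 = 2.02096×10⁸ J
155.7 kJ/oz → 5.49216×10⁶ J/kg
m = E / e_s = 2.02096×10⁸ / 5.49216×10⁶ = 36.7972 kg
In grain: 36.7972 / 6.47989×10⁻⁵ = 567868 grain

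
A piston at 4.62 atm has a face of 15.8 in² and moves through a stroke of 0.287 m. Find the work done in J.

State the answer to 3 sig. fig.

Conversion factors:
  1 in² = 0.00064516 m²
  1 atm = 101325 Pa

1370 J

4.62 atm → 468122 Pa
15.8 in² → 0.0101935 m²
F = P × A = 468122 × 0.0101935 = 4771.8 N
W = F × d = 4771.8 × 0.287 = 1369.51 J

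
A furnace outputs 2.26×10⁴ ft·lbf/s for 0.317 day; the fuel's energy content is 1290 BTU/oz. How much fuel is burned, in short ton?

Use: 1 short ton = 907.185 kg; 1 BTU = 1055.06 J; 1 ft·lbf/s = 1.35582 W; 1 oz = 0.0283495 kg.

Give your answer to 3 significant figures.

2.26×10⁴ ft·lbf/s → 30641.5 W
0.317 day → 27388.8 s
E = P × t = 30641.5 × 27388.8 = 8.39234×10⁸ J
1290 BTU/oz → 4.80089×10⁷ J/kg
m = E / e_s = 8.39234×10⁸ / 4.80089×10⁷ = 17.4808 kg
In short ton: 17.4808 / 907.185 = 0.0192693 short ton

0.0193 short ton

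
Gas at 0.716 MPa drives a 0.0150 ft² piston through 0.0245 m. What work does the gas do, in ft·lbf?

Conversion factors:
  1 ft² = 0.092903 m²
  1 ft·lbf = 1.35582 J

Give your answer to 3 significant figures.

0.716 MPa → 716000 Pa
0.0150 ft² → 0.00139354 m²
F = P × A = 716000 × 0.00139354 = 997.775 N
W = F × d = 997.775 × 0.0245 = 24.4455 J
In ft·lbf: 24.4455 / 1.35582 = 18.03 ft·lbf

18.0 ft·lbf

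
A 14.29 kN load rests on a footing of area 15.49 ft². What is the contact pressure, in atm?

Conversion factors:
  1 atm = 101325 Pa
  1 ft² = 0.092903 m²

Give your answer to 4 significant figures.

0.09800 atm

14.29 kN × 1000 → 14290 N
15.49 ft² × 0.092903 → 1.43907 m²
P = F / A = 14290 N / 1.43907 m² = 9930.02 Pa
9930.02 Pa ÷ (101325 Pa/atm) = 0.0980017 atm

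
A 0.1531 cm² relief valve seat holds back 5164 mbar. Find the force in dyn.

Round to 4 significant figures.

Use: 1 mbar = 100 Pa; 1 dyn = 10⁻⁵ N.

5164 mbar × 100 = 516400 Pa
0.1531 cm² × 0.0001 = 1.531×10⁻⁵ m²
F = P × A = 516400 Pa × 1.531×10⁻⁵ m² = 7.90608 N
7.90608 N ÷ (10⁻⁵ N/dyn) = 790608 dyn

7.906×10⁵ dyn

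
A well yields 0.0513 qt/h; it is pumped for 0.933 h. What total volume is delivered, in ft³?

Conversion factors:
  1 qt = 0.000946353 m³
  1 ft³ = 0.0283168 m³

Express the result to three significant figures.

0.0513 qt/h → 1.34855×10⁻⁸ m³/s
0.933 h → 3358.8 s
V = Q × t = 1.34855×10⁻⁸ × 3358.8 = 4.52951×10⁻⁵ m³
In ft³: 4.52951×10⁻⁵ / 0.0283168 = 0.00159958 ft³

0.00160 ft³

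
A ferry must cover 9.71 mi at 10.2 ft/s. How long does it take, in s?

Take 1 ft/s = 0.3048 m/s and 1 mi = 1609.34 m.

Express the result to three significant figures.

9.71 mi × 1609.34 = 15626.7 m
10.2 ft/s × 0.3048 = 3.10896 m/s
t = d / v = 15626.7 m / 3.10896 m/s = 5026.34 s

5030 s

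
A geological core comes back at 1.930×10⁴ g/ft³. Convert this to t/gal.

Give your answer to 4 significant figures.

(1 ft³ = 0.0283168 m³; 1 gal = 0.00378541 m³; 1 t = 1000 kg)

1.930×10⁴ g/ft³ × 0.001 kg/g ÷ 0.0283168 m³/ft³ = 681.574 kg/m³
681.574 kg/m³ ÷ 1000 kg/t × 0.00378541 m³/gal = 0.00258004 t/gal

0.002580 t/gal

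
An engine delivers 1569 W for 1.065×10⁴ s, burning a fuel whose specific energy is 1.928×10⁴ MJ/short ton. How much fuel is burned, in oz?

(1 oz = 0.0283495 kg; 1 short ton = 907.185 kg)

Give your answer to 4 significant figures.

27.73 oz

E = P × t = 1569 × 10650 = 1.67098×10⁷ J
1.928×10⁴ MJ/short ton → 2.12526×10⁷ J/kg
m = E / e_s = 1.67098×10⁷ / 2.12526×10⁷ = 0.786247 kg
In oz: 0.786247 / 0.0283495 = 27.7341 oz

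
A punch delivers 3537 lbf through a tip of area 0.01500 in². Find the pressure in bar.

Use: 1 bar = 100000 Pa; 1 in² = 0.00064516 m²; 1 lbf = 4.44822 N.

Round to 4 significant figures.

1.626×10⁴ bar

3537 lbf × 4.44822 = 15733.4 N
0.01500 in² × 0.00064516 = 9.6774×10⁻⁶ m²
P = F / A = 15733.4 N / 9.6774×10⁻⁶ m² = 1.62579×10⁹ Pa
1.62579×10⁹ Pa ÷ (100000 Pa/bar) = 16257.9 bar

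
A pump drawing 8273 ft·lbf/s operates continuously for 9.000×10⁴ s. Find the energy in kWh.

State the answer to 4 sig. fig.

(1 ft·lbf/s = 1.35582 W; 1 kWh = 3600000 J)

8273 ft·lbf/s × 1.35582 → 11216.7 W
E = P × t = 11216.7 W × 90000 s = 1.0095×10⁹ J
1.0095×10⁹ J ÷ (3600000 J/kWh) = 280.417 kWh

280.4 kWh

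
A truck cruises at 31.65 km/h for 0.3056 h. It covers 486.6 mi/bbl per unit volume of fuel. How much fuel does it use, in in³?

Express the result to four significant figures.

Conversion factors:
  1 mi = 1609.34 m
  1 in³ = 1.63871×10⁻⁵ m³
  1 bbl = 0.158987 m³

31.65 km/h → 8.79167 m/s
0.3056 h → 1100.16 s
d = v × t = 8.79167 × 1100.16 = 9672.24 m
486.6 mi/bbl → 4.92559×10⁶ m/m³
V = d / (distance per unit fuel) = 9672.24 / 4.92559×10⁶ = 0.00196367 m³
In in³: 0.00196367 / 1.63871×10⁻⁵ = 119.83 in³

119.8 in³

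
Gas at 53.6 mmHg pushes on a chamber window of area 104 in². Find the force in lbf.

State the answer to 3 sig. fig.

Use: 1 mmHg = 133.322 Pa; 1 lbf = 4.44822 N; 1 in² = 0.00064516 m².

108 lbf

53.6 mmHg × 133.322 = 7146.06 Pa
104 in² × 0.00064516 = 0.0670966 m²
F = P × A = 7146.06 Pa × 0.0670966 m² = 479.476 N
479.476 N ÷ (4.44822 N/lbf) = 107.791 lbf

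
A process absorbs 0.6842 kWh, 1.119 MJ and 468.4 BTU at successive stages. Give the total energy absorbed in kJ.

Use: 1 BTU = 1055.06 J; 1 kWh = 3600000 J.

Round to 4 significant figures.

4076 kJ

0.6842 kWh × 3600000 = 2.46312×10⁶ J
1.119 MJ × 1000000 = 1.119×10⁶ J
468.4 BTU × 1055.06 = 494190 J
Total: 2.46312×10⁶ + 1.119×10⁶ + 494190 = 4.07631×10⁶ J
In kJ: 4.07631×10⁶ / 1000 = 4076.31 kJ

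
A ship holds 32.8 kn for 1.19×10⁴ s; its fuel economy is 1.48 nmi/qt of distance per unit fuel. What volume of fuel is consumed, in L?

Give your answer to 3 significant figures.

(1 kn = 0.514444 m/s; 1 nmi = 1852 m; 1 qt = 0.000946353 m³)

32.8 kn → 16.8738 m/s
d = v × t = 16.8738 × 11900 = 200798 m
1.48 nmi/qt → 2.89634×10⁶ m/m³
V = d / (distance per unit fuel) = 200798 / 2.89634×10⁶ = 0.0693282 m³
In L: 0.0693282 / 0.001 = 69.3282 L

69.3 L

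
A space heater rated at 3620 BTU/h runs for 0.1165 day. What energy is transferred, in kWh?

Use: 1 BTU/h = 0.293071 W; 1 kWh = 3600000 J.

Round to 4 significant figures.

2.966 kWh

3620 BTU/h × 0.293071 = 1060.92 W
0.1165 day × 86400 = 10065.6 s
E = P × t = 1060.92 W × 10065.6 s = 1.06788×10⁷ J
1.06788×10⁷ J ÷ (3600000 J/kWh) = 2.96633 kWh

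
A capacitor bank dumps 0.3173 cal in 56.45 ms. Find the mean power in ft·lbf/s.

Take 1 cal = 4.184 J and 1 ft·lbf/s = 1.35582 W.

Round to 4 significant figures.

0.3173 cal × 4.184 = 1.32758 J
56.45 ms × 0.001 = 0.05645 s
P = E / t = 1.32758 J / 0.05645 s = 23.5178 W
23.5178 W ÷ (1.35582 W/ft·lbf/s) = 17.3458 ft·lbf/s

17.35 ft·lbf/s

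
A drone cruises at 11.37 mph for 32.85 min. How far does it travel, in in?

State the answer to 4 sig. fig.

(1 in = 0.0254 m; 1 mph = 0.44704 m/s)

3.944×10⁵ in

11.37 mph × 0.44704 = 5.08284 m/s
32.85 min × 60 = 1971 s
d = v × t = 5.08284 m/s × 1971 s = 10018.3 m
10018.3 m ÷ (0.0254 m/in) = 394421 in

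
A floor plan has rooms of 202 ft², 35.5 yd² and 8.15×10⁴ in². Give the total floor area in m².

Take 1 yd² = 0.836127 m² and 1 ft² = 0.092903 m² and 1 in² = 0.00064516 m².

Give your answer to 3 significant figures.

101 m²

202 ft² × 0.092903 = 18.7664 m²
35.5 yd² × 0.836127 = 29.6825 m²
8.15×10⁴ in² × 0.00064516 = 52.5805 m²
Combined: 18.7664 + 29.6825 + 52.5805 = 101.029 m²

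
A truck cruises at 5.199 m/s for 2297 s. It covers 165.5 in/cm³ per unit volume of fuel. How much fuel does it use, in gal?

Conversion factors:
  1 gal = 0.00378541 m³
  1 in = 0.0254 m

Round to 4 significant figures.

d = v × t = 5.199 × 2297 = 11942.1 m
165.5 in/cm³ → 4.2037×10⁶ m/m³
V = d / (distance per unit fuel) = 11942.1 / 4.2037×10⁶ = 0.00284085 m³
In gal: 0.00284085 / 0.00378541 = 0.750474 gal

0.7505 gal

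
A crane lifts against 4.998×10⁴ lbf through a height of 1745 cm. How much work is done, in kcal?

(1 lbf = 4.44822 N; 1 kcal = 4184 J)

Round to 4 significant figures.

4.998×10⁴ lbf × 4.44822 → 222322 N
1745 cm × 0.01 → 17.45 m
W = F × d = 222322 N × 17.45 m = 3.87952×10⁶ J
3.87952×10⁶ J ÷ (4184 J/kcal) = 927.228 kcal

927.2 kcal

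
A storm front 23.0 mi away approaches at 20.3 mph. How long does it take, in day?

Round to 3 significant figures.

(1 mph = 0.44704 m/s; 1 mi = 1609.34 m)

0.0472 day

23.0 mi × 1609.34 = 37014.8 m
20.3 mph × 0.44704 = 9.07491 m/s
t = d / v = 37014.8 m / 9.07491 m/s = 4078.81 s
4078.81 s ÷ (86400 s/day) = 0.0472084 day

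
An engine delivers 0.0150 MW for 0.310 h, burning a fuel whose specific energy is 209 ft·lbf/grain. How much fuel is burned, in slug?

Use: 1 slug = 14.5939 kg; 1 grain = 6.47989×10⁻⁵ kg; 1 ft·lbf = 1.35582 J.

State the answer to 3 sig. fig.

0.0150 MW → 15000 W
0.310 h → 1116 s
E = P × t = 15000 × 1116 = 1.674×10⁷ J
209 ft·lbf/grain → 4.37301×10⁶ J/kg
m = E / e_s = 1.674×10⁷ / 4.37301×10⁶ = 3.82803 kg
In slug: 3.82803 / 14.5939 = 0.262303 slug

0.262 slug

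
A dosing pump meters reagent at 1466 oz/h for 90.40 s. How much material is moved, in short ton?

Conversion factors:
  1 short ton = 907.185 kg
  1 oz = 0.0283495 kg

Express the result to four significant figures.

1466 oz/h → 0.0115445 kg/s
m = ṁ × t = 0.0115445 × 90.4 = 1.04362 kg
In short ton: 1.04362 / 907.185 = 0.00115039 short ton

0.001150 short ton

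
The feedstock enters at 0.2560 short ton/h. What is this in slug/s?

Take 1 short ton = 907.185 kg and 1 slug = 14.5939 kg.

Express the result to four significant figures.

0.004420 slug/s

0.2560 short ton/h × 907.185 kg/short ton ÷ 3600 s/h = 0.0645109 kg/s
0.0645109 kg/s ÷ 14.5939 kg/slug = 0.0044204 slug/s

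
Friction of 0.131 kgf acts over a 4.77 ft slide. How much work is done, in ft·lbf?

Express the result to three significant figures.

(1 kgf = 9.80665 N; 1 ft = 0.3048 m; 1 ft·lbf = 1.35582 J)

0.131 kgf × 9.80665 → 1.28467 N
4.77 ft × 0.3048 → 1.4539 m
W = F × d = 1.28467 N × 1.4539 m = 1.86778 J
1.86778 J ÷ (1.35582 J/ft·lbf) = 1.3776 ft·lbf

1.38 ft·lbf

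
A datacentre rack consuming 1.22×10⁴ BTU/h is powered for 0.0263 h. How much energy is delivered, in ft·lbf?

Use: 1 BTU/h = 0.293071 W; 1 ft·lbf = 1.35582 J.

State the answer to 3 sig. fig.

2.50×10⁵ ft·lbf

1.22×10⁴ BTU/h × 0.293071 = 3575.47 W
0.0263 h × 3600 = 94.68 s
E = P × t = 3575.47 W × 94.68 s = 338525 J
338525 J ÷ (1.35582 J/ft·lbf) = 249683 ft·lbf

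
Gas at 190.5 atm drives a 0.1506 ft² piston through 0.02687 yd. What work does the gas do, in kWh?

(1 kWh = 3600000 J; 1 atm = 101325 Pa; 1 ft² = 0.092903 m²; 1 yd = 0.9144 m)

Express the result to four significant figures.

0.001843 kWh

190.5 atm → 1.93024×10⁷ Pa
0.1506 ft² → 0.0139912 m²
F = P × A = 1.93024×10⁷ × 0.0139912 = 270064 N
0.02687 yd → 0.0245699 m
W = F × d = 270064 × 0.0245699 = 6635.45 J
In kWh: 6635.45 / 3600000 = 0.00184318 kWh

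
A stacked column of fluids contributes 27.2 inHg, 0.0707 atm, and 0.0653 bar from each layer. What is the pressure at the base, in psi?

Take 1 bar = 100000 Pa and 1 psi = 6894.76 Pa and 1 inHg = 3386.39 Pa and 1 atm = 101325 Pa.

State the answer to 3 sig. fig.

15.3 psi

27.2 inHg × 3386.39 = 92109.8 Pa
0.0707 atm × 101325 = 7163.68 Pa
0.0653 bar × 100000 = 6530 Pa
Sum: 92109.8 + 7163.68 + 6530 = 105803 Pa
In psi: 105803 / 6894.76 = 15.3454 psi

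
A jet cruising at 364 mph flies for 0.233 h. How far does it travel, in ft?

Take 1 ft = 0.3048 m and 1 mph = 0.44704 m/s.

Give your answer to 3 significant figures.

364 mph × 0.44704 → 162.723 m/s
0.233 h × 3600 → 838.8 s
d = v × t = 162.723 m/s × 838.8 s = 136492 m
136492 m ÷ (0.3048 m/ft) = 447808 ft

4.48×10⁵ ft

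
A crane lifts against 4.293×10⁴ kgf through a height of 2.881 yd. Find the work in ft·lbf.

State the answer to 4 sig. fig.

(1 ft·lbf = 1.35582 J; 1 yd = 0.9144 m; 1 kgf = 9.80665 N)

4.293×10⁴ kgf × 9.80665 → 420999 N
2.881 yd × 0.9144 → 2.63439 m
W = F × d = 420999 N × 2.63439 m = 1.10908×10⁶ J
1.10908×10⁶ J ÷ (1.35582 J/ft·lbf) = 818014 ft·lbf

8.180×10⁵ ft·lbf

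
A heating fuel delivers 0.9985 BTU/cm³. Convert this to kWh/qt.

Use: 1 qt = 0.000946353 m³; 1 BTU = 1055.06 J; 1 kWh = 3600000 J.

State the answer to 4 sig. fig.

0.9985 BTU/cm³ × 1055.06 J/BTU ÷ 10⁻⁶ m³/cm³ = 1.05348×10⁹ J/m³
1.05348×10⁹ J/m³ ÷ 3600000 J/kWh × 0.000946353 m³/qt = 0.276934 kWh/qt

0.2769 kWh/qt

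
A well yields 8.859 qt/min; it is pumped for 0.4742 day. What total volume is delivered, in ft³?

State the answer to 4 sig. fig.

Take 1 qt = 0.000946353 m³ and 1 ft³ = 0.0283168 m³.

8.859 qt/min → 1.39729×10⁻⁴ m³/s
0.4742 day → 40970.9 s
V = Q × t = 1.39729×10⁻⁴ × 40970.9 = 5.72482 m³
In ft³: 5.72482 / 0.0283168 = 202.17 ft³

202.2 ft³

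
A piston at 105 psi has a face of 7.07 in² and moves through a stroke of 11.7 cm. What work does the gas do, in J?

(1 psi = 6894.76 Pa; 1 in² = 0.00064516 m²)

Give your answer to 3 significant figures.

105 psi → 723950 Pa
7.07 in² → 0.00456128 m²
F = P × A = 723950 × 0.00456128 = 3302.14 N
11.7 cm → 0.117 m
W = F × d = 3302.14 × 0.117 = 386.35 J

386 J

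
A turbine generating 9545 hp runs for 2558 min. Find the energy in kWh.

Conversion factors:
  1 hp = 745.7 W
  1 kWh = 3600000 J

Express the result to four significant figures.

9545 hp × 745.7 = 7.11771×10⁶ W
2558 min × 60 = 153480 s
E = P × t = 7.11771×10⁶ W × 153480 s = 1.09243×10¹² J
1.09243×10¹² J ÷ (3600000 J/kWh) = 303453 kWh

3.035×10⁵ kWh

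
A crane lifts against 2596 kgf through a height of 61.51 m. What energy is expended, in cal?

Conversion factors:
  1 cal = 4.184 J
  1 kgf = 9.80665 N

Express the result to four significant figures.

3.743×10⁵ cal

2596 kgf × 9.80665 = 25458.1 N
W = F × d = 25458.1 N × 61.51 m = 1.56593×10⁶ J
1.56593×10⁶ J ÷ (4.184 J/cal) = 374266 cal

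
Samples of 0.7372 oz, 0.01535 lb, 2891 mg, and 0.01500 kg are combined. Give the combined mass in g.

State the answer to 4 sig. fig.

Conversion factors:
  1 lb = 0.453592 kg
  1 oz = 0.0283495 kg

0.7372 oz × 0.0283495 = 0.0208993 kg
0.01535 lb × 0.453592 = 0.00696264 kg
2891 mg × 10⁻⁶ = 0.002891 kg
0.01500 kg (already kg)
Sum: 0.0208993 + 0.00696264 + 0.002891 + 0.015 = 0.0457529 kg
In g: 0.0457529 / 0.001 = 45.7529 g

45.75 g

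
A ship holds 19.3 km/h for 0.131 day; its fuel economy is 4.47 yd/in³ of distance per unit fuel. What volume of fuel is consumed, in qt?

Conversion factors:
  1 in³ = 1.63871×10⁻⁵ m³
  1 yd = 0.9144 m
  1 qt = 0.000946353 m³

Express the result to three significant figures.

19.3 km/h → 5.36111 m/s
0.131 day → 11318.4 s
d = v × t = 5.36111 × 11318.4 = 60679.2 m
4.47 yd/in³ → 249426 m/m³
V = d / (distance per unit fuel) = 60679.2 / 249426 = 0.243275 m³
In qt: 0.243275 / 0.000946353 = 257.066 qt

257 qt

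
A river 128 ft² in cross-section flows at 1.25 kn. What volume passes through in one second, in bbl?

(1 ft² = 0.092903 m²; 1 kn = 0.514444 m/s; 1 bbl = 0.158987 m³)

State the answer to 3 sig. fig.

1.25 kn × 0.514444 = 0.643055 m/s
128 ft² × 0.092903 = 11.8916 m²
V = v × A × t = 0.643055 m/s × 11.8916 m² × 1 s = 7.64695 m³
7.64695 m³ ÷ (0.158987 m³/bbl) = 48.098 bbl

48.1 bbl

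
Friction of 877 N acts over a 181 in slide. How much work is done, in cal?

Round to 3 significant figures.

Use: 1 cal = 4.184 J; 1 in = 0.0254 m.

181 in × 0.0254 → 4.5974 m
W = F × d = 877 N × 4.5974 m = 4031.92 J
4031.92 J ÷ (4.184 J/cal) = 963.652 cal

964 cal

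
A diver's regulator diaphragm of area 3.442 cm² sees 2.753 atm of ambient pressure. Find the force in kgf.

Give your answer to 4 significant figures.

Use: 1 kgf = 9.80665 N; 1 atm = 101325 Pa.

2.753 atm × 101325 = 278948 Pa
3.442 cm² × 0.0001 = 3.442×10⁻⁴ m²
F = P × A = 278948 Pa × 3.442×10⁻⁴ m² = 96.0139 N
96.0139 N ÷ (9.80665 N/kgf) = 9.79069 kgf

9.791 kgf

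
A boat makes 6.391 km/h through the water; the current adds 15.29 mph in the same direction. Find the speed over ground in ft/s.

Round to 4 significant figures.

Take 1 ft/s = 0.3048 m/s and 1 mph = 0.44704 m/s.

6.391 km/h × (1/3.6) → 1.77528 m/s
15.29 mph × 0.44704 → 6.83524 m/s
Combined: 1.77528 + 6.83524 = 8.61052 m/s
In ft/s: 8.61052 / 0.3048 = 28.2497 ft/s

28.25 ft/s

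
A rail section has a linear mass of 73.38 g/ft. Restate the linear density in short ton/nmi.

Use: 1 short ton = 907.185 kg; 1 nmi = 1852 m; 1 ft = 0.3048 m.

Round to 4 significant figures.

73.38 g/ft × 0.001 kg/g ÷ 0.3048 m/ft = 0.240748 kg/m
0.240748 kg/m ÷ 907.185 kg/short ton × 1852 m/nmi = 0.491482 short ton/nmi

0.4915 short ton/nmi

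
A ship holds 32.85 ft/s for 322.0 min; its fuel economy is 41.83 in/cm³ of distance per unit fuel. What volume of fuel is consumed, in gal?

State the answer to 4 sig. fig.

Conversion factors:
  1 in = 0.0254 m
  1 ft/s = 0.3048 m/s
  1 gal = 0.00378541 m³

48.10 gal

32.85 ft/s → 10.0127 m/s
322.0 min → 19320 s
d = v × t = 10.0127 × 19320 = 193445 m
41.83 in/cm³ → 1.06248×10⁶ m/m³
V = d / (distance per unit fuel) = 193445 / 1.06248×10⁶ = 0.182069 m³
In gal: 0.182069 / 0.00378541 = 48.0976 gal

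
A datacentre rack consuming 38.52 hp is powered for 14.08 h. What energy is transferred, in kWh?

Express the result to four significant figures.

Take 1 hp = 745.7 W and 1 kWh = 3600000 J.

38.52 hp × 745.7 → 28724.4 W
14.08 h × 3600 → 50688 s
E = P × t = 28724.4 W × 50688 s = 1.45598×10⁹ J
1.45598×10⁹ J ÷ (3600000 J/kWh) = 404.439 kWh

404.4 kWh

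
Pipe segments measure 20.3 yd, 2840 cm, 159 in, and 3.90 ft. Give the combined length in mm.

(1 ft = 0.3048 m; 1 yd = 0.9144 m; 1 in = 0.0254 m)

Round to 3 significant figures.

5.22×10⁴ mm

20.3 yd × 0.9144 → 18.5623 m
2840 cm × 0.01 → 28.4 m
159 in × 0.0254 → 4.0386 m
3.90 ft × 0.3048 → 1.18872 m
Combined: 18.5623 + 28.4 + 4.0386 + 1.18872 = 52.1896 m
In mm: 52.1896 / 0.001 = 52189.6 mm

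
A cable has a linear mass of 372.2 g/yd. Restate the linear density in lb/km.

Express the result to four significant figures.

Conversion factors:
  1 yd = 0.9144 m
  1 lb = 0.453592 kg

372.2 g/yd × 0.001 kg/g ÷ 0.9144 m/yd = 0.407043 kg/m
0.407043 kg/m ÷ 0.453592 kg/lb × 1000 m/km = 897.377 lb/km

897.4 lb/km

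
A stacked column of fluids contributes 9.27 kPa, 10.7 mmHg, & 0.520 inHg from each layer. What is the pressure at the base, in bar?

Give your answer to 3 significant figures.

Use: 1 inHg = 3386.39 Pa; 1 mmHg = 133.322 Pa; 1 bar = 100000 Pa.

9.27 kPa × 1000 → 9270 Pa
10.7 mmHg × 133.322 → 1426.55 Pa
0.520 inHg × 3386.39 → 1760.92 Pa
Sum: 9270 + 1426.55 + 1760.92 = 12457.5 Pa
In bar: 12457.5 / 100000 = 0.124575 bar

0.125 bar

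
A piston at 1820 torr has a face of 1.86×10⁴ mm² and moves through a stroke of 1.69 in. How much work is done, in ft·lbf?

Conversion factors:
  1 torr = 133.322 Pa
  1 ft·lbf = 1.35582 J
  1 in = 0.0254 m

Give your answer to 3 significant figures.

1820 torr → 242646 Pa
1.86×10⁴ mm² → 0.0186 m²
F = P × A = 242646 × 0.0186 = 4513.22 N
1.69 in → 0.042926 m
W = F × d = 4513.22 × 0.042926 = 193.734 J
In ft·lbf: 193.734 / 1.35582 = 142.891 ft·lbf

143 ft·lbf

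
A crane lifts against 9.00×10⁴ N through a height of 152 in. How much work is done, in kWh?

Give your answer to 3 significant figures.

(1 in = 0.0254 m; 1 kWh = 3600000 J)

152 in × 0.0254 = 3.8608 m
W = F × d = 90000 N × 3.8608 m = 347472 J
347472 J ÷ (3600000 J/kWh) = 0.09652 kWh

0.0965 kWh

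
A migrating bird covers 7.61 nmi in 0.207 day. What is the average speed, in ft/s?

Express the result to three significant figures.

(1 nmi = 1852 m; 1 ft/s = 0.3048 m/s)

2.59 ft/s

7.61 nmi × 1852 → 14093.7 m
0.207 day × 86400 → 17884.8 s
v = d / t = 14093.7 m / 17884.8 s = 0.788027 m/s
0.788027 m/s ÷ (0.3048 m/s/ft/s) = 2.58539 ft/s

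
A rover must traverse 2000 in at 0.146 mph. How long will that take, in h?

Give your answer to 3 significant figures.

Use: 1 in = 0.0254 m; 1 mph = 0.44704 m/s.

0.216 h

2000 in × 0.0254 → 50.8 m
0.146 mph × 0.44704 → 0.0652678 m/s
t = d / v = 50.8 m / 0.0652678 m/s = 778.332 s
778.332 s ÷ (3600 s/h) = 0.216203 h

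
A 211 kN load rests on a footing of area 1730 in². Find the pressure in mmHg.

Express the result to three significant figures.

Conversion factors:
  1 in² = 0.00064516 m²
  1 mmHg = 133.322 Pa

211 kN × 1000 = 211000 N
1730 in² × 0.00064516 = 1.11613 m²
P = F / A = 211000 N / 1.11613 m² = 189046 Pa
189046 Pa ÷ (133.322 Pa/mmHg) = 1417.97 mmHg

1420 mmHg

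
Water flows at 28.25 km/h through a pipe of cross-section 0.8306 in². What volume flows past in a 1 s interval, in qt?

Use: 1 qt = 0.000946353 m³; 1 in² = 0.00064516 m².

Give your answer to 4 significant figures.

28.25 km/h × (1/3.6) → 7.84722 m/s
0.8306 in² × 0.00064516 → 5.3587×10⁻⁴ m²
V = v × A × t = 7.84722 m/s × 5.3587×10⁻⁴ m² × 1 s = 0.00420509 m³
0.00420509 m³ ÷ (0.000946353 m³/qt) = 4.44347 qt

4.443 qt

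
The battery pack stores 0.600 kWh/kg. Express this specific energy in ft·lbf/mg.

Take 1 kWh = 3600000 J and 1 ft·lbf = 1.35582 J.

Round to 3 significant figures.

0.600 kWh/kg × 3600000 J/kWh = 2.16×10⁶ J/kg
2.16×10⁶ J/kg ÷ 1.35582 J/ft·lbf × 10⁻⁶ kg/mg = 1.59313 ft·lbf/mg

1.59 ft·lbf/mg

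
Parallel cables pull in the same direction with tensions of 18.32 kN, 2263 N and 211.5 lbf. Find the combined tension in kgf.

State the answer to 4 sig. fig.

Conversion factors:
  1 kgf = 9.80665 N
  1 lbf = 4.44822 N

18.32 kN × 1000 = 18320 N
2263 N (already N)
211.5 lbf × 4.44822 = 940.799 N
Sum: 18320 + 2263 + 940.799 = 21523.8 N
In kgf: 21523.8 / 9.80665 = 2194.82 kgf

2195 kgf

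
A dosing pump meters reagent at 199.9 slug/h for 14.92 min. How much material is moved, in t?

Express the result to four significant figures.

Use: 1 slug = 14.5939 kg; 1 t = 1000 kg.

0.7254 t

199.9 slug/h → 0.810367 kg/s
14.92 min → 895.2 s
m = ṁ × t = 0.810367 × 895.2 = 725.441 kg
In t: 725.441 / 1000 = 0.725441 t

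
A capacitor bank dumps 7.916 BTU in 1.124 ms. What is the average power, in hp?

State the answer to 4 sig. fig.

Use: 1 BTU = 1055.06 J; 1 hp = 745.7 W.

9964 hp

7.916 BTU × 1055.06 = 8351.85 J
1.124 ms × 0.001 = 0.001124 s
P = E / t = 8351.85 J / 0.001124 s = 7.43047×10⁶ W
7.43047×10⁶ W ÷ (745.7 W/hp) = 9964.42 hp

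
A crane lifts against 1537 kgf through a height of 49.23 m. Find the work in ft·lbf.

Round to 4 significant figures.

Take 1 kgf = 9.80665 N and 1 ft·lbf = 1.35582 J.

5.473×10⁵ ft·lbf

1537 kgf × 9.80665 = 15072.8 N
W = F × d = 15072.8 N × 49.23 m = 742034 J
742034 J ÷ (1.35582 J/ft·lbf) = 547295 ft·lbf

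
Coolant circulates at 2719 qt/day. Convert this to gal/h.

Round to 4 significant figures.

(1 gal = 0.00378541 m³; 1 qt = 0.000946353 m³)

28.32 gal/h

2719 qt/day × 0.000946353 m³/qt ÷ 86400 s/day = 2.97816×10⁻⁵ m³/s
2.97816×10⁻⁵ m³/s ÷ 0.00378541 m³/gal × 3600 s/h = 28.3229 gal/h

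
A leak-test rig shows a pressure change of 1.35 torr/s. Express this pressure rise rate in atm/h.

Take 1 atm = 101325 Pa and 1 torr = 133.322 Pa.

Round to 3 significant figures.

1.35 torr/s × 133.322 Pa/torr = 179.985 Pa/s
179.985 Pa/s ÷ 101325 Pa/atm × 3600 s/h = 6.39473 atm/h

6.39 atm/h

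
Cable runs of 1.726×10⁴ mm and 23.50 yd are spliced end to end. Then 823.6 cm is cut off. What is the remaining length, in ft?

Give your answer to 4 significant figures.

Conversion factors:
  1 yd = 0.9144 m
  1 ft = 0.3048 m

1.726×10⁴ mm × 0.001 → 17.26 m
23.50 yd × 0.9144 → 21.4884 m
823.6 cm × 0.01 → 8.236 m
Sum: 17.26 + 21.4884 − 8.236 = 30.5124 m
In ft: 30.5124 / 0.3048 = 100.106 ft

100.1 ft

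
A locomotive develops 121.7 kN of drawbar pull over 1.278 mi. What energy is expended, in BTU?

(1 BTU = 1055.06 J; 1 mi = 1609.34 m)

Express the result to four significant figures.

2.372×10⁵ BTU

121.7 kN × 1000 → 121700 N
1.278 mi × 1609.34 → 2056.74 m
W = F × d = 121700 N × 2056.74 m = 2.50305×10⁸ J
2.50305×10⁸ J ÷ (1055.06 J/BTU) = 237242 BTU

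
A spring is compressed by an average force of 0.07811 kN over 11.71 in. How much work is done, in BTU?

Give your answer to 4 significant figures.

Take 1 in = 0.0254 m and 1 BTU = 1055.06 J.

0.07811 kN × 1000 = 78.11 N
11.71 in × 0.0254 = 0.297434 m
W = F × d = 78.11 N × 0.297434 m = 23.2326 J
23.2326 J ÷ (1055.06 J/BTU) = 0.0220202 BTU

0.02202 BTU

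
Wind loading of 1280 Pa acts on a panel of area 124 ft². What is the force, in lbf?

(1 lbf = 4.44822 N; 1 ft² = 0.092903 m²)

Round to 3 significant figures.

124 ft² × 0.092903 = 11.52 m²
F = P × A = 1280 Pa × 11.52 m² = 14745.6 N
14745.6 N ÷ (4.44822 N/lbf) = 3314.94 lbf

3310 lbf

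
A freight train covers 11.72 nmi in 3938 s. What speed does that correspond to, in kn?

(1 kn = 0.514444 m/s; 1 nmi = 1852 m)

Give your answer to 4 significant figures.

11.72 nmi × 1852 → 21705.4 m
v = d / t = 21705.4 m / 3938 s = 5.51178 m/s
5.51178 m/s ÷ (0.514444 m/s/kn) = 10.7141 kn

10.71 kn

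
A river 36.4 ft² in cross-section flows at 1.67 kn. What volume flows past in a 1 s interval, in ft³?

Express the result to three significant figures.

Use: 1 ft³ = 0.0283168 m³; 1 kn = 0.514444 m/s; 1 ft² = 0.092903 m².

103 ft³

1.67 kn × 0.514444 → 0.859121 m/s
36.4 ft² × 0.092903 → 3.38167 m²
V = v × A × t = 0.859121 m/s × 3.38167 m² × 1 s = 2.90526 m³
2.90526 m³ ÷ (0.0283168 m³/ft³) = 102.598 ft³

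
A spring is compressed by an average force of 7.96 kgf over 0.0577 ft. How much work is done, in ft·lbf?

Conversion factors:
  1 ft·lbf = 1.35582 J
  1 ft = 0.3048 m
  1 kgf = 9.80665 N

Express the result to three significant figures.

1.01 ft·lbf

7.96 kgf × 9.80665 = 78.0609 N
0.0577 ft × 0.3048 = 0.017587 m
W = F × d = 78.0609 N × 0.017587 m = 1.37286 J
1.37286 J ÷ (1.35582 J/ft·lbf) = 1.01257 ft·lbf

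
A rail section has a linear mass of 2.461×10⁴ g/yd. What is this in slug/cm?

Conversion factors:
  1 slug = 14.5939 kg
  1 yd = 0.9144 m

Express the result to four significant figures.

2.461×10⁴ g/yd × 0.001 kg/g ÷ 0.9144 m/yd = 26.9138 kg/m
26.9138 kg/m ÷ 14.5939 kg/slug × 0.01 m/cm = 0.0184418 slug/cm

0.01844 slug/cm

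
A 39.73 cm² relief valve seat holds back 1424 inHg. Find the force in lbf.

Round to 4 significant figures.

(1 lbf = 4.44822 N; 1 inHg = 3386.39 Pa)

4307 lbf

1424 inHg × 3386.39 → 4.82222×10⁶ Pa
39.73 cm² × 0.0001 → 0.003973 m²
F = P × A = 4.82222×10⁶ Pa × 0.003973 m² = 19158.7 N
19158.7 N ÷ (4.44822 N/lbf) = 4307.05 lbf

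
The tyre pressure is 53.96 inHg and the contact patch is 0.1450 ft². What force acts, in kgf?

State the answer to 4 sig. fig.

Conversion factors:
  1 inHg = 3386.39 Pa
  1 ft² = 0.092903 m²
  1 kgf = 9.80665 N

53.96 inHg × 3386.39 = 182730 Pa
0.1450 ft² × 0.092903 = 0.0134709 m²
F = P × A = 182730 Pa × 0.0134709 m² = 2461.54 N
2461.54 N ÷ (9.80665 N/kgf) = 251.007 kgf

251.0 kgf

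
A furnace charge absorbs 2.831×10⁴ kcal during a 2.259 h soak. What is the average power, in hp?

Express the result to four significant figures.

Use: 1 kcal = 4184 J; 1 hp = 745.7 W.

2.831×10⁴ kcal × 4184 = 1.18449×10⁸ J
2.259 h × 3600 = 8132.4 s
P = E / t = 1.18449×10⁸ J / 8132.4 s = 14565.1 W
14565.1 W ÷ (745.7 W/hp) = 19.5321 hp

19.53 hp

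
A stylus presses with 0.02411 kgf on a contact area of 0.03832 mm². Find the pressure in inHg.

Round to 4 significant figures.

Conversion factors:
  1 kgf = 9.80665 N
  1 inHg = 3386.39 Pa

0.02411 kgf × 9.80665 = 0.236438 N
0.03832 mm² × 10⁻⁶ = 3.832×10⁻⁸ m²
P = F / A = 0.236438 N / 3.832×10⁻⁸ m² = 6.17009×10⁶ Pa
6.17009×10⁶ Pa ÷ (3386.39 Pa/inHg) = 1822.03 inHg

1822 inHg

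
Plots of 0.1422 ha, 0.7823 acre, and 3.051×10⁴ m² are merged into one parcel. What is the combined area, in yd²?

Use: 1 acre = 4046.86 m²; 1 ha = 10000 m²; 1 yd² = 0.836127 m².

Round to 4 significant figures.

0.1422 ha × 10000 = 1422 m²
0.7823 acre × 4046.86 = 3165.86 m²
3.051×10⁴ m² (already m²)
Sum: 1422 + 3165.86 + 30510 = 35097.9 m²
In yd²: 35097.9 / 0.836127 = 41976.8 yd²

4.198×10⁴ yd²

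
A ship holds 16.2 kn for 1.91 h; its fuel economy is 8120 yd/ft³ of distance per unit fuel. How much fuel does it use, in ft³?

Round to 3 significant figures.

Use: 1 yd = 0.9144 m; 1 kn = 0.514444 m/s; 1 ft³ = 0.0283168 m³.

16.2 kn → 8.33399 m/s
1.91 h → 6876 s
d = v × t = 8.33399 × 6876 = 57304.5 m
8120 yd/ft³ → 262209 m/m³
V = d / (distance per unit fuel) = 57304.5 / 262209 = 0.218545 m³
In ft³: 0.218545 / 0.0283168 = 7.71786 ft³

7.72 ft³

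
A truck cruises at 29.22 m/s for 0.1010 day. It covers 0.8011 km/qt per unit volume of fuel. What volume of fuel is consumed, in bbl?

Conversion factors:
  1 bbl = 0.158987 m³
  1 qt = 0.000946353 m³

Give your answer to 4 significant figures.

0.1010 day → 8726.4 s
d = v × t = 29.22 × 8726.4 = 254985 m
0.8011 km/qt → 846513 m/m³
V = d / (distance per unit fuel) = 254985 / 846513 = 0.301218 m³
In bbl: 0.301218 / 0.158987 = 1.89461 bbl

1.895 bbl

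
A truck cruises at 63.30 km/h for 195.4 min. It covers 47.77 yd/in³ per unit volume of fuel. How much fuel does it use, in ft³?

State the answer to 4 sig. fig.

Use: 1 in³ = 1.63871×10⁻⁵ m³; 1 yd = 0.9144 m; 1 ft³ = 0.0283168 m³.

2.731 ft³

63.30 km/h → 17.5833 m/s
195.4 min → 11724 s
d = v × t = 17.5833 × 11724 = 206147 m
47.77 yd/in³ → 2.66557×10⁶ m/m³
V = d / (distance per unit fuel) = 206147 / 2.66557×10⁶ = 0.0773369 m³
In ft³: 0.0773369 / 0.0283168 = 2.73113 ft³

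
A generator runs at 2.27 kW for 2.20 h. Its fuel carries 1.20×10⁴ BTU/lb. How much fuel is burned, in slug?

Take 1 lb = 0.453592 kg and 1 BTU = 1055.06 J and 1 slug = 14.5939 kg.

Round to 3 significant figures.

0.0441 slug

2.27 kW → 2270 W
2.20 h → 7920 s
E = P × t = 2270 × 7920 = 1.79784×10⁷ J
1.20×10⁴ BTU/lb → 2.79121×10⁷ J/kg
m = E / e_s = 1.79784×10⁷ / 2.79121×10⁷ = 0.644108 kg
In slug: 0.644108 / 14.5939 = 0.0441354 slug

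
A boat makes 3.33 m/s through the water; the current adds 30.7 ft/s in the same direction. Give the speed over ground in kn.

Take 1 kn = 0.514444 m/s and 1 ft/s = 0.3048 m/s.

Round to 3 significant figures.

24.7 kn

3.33 m/s (already m/s)
30.7 ft/s × 0.3048 = 9.35736 m/s
Total: 3.33 + 9.35736 = 12.6874 m/s
In kn: 12.6874 / 0.514444 = 24.6624 kn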